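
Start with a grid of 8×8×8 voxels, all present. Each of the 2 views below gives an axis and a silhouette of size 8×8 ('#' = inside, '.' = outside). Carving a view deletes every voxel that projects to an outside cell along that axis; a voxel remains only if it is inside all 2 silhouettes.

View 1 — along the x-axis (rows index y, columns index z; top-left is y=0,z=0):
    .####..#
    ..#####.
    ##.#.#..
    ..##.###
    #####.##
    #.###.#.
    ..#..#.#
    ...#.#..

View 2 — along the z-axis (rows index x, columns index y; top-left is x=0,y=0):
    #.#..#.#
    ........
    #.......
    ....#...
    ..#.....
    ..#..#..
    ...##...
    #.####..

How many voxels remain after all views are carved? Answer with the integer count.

remaining voxels: 79

initial block: 8^3 = 512
after view 1 [x-axis, 36 of 64 cells solid] → remaining = 288
after view 2 [z-axis, 16 of 64 cells solid] → remaining = 79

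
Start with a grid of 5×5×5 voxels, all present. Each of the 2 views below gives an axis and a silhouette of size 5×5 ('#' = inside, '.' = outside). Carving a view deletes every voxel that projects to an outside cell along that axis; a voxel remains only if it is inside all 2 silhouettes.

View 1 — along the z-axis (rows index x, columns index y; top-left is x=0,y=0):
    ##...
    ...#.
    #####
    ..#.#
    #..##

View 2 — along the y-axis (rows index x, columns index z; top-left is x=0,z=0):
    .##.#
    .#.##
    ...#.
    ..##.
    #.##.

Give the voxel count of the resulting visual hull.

initial block: 5^3 = 125
  1. axis=2 (XY plane), |mask|=13  ⇒  voxels=65
  2. axis=1 (XZ plane), |mask|=12  ⇒  voxels=27

|visual hull| = 27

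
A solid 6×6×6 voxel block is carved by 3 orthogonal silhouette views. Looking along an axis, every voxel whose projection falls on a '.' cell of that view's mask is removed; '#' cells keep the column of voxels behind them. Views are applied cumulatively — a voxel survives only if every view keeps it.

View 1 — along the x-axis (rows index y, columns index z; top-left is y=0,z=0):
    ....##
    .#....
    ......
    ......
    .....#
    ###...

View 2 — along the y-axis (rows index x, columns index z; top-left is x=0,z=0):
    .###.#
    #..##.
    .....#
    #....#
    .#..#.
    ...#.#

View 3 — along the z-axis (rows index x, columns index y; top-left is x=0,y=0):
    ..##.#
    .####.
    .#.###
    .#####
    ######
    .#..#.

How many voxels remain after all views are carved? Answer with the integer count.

before carving: 216 voxels (6×6×6)
step 1: project along x, AND mask (7/36) → |grid| = 42
step 2: project along y, AND mask (14/36) → |grid| = 17
step 3: project along z, AND mask (24/36) → |grid| = 9

remaining voxels: 9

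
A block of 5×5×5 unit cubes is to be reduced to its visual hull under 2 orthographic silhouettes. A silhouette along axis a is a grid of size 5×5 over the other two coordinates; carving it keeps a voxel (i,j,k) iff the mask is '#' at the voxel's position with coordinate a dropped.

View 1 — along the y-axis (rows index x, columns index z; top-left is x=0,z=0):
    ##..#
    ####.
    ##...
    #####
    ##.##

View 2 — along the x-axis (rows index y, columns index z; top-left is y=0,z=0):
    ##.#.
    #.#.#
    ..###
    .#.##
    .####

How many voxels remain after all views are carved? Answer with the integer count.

voxel count = 55

before carving: 125 voxels (5×5×5)
carve view 1 (along y, XZ-mask fill 18/25): 90 voxels remain
carve view 2 (along x, YZ-mask fill 16/25): 55 voxels remain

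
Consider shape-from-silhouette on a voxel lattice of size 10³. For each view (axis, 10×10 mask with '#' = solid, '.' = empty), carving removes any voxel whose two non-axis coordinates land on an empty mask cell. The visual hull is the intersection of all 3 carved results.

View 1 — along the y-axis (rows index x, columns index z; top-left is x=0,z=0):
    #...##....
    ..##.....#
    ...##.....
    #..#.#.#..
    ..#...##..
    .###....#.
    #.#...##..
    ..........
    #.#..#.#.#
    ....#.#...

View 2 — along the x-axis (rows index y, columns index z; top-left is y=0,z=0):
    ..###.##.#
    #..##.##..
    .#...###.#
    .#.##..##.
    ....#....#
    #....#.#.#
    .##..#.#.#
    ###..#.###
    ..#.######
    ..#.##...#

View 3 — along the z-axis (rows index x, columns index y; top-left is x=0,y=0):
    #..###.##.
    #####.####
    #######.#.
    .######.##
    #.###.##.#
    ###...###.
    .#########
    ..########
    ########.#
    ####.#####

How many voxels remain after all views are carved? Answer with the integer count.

initial block: 10^3 = 1000
step 1: project along y, AND mask (30/100) → |grid| = 300
step 2: project along x, AND mask (50/100) → |grid| = 152
step 3: project along z, AND mask (79/100) → |grid| = 121

voxel count = 121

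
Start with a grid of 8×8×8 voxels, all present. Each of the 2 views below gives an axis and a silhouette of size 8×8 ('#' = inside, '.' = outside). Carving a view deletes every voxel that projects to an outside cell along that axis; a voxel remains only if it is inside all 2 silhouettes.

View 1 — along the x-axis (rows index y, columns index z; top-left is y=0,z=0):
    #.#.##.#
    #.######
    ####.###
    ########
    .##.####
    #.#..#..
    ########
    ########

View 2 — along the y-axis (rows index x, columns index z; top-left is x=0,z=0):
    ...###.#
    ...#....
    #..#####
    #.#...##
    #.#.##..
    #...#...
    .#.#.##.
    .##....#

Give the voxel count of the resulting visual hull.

before carving: 512 voxels (8×8×8)
  1. axis=0 (YZ plane), |mask|=52  ⇒  voxels=416
  2. axis=1 (XZ plane), |mask|=28  ⇒  voxels=184

remaining voxels: 184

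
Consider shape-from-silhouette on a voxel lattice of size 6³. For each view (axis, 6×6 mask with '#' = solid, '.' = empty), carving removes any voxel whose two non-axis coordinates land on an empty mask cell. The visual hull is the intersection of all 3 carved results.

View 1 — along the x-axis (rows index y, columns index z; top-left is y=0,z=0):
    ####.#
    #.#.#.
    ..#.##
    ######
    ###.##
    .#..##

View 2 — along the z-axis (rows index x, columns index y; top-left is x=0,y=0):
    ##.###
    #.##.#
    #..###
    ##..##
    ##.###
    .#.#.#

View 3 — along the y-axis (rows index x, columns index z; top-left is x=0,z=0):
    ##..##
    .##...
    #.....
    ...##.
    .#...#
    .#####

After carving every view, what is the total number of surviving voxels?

|visual hull| = 47

start: 6×6×6 = 216 voxels
carve view 1 (along x, YZ-mask fill 25/36): 150 voxels remain
carve view 2 (along z, XY-mask fill 25/36): 108 voxels remain
carve view 3 (along y, XZ-mask fill 16/36): 47 voxels remain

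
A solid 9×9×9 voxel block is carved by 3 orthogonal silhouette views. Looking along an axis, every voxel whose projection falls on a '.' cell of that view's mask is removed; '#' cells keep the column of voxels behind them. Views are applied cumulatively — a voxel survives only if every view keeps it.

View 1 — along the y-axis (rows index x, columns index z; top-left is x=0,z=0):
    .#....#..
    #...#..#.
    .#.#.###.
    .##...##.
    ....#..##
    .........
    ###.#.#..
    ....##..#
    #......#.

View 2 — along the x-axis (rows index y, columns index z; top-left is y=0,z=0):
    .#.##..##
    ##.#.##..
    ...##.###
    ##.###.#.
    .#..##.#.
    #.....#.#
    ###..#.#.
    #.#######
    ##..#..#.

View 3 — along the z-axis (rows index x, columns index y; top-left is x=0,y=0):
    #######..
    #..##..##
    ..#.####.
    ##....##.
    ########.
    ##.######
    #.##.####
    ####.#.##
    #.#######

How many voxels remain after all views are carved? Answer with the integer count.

103 voxels

full grid |V| = 729
  1. axis=1 (XZ plane), |mask|=27  ⇒  voxels=243
  2. axis=0 (YZ plane), |mask|=45  ⇒  voxels=144
  3. axis=2 (XY plane), |mask|=59  ⇒  voxels=103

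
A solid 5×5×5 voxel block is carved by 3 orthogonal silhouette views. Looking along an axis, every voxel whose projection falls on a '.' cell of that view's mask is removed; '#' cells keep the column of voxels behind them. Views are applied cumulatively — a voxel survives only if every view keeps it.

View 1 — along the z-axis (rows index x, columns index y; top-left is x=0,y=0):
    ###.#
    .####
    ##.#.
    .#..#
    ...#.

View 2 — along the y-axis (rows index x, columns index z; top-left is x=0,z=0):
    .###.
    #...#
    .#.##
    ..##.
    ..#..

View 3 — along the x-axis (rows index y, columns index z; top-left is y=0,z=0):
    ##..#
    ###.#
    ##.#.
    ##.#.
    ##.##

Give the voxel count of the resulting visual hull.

full grid |V| = 125
step 1: project along z, AND mask (14/25) → |grid| = 70
step 2: project along y, AND mask (11/25) → |grid| = 34
step 3: project along x, AND mask (17/25) → |grid| = 21

remaining voxels: 21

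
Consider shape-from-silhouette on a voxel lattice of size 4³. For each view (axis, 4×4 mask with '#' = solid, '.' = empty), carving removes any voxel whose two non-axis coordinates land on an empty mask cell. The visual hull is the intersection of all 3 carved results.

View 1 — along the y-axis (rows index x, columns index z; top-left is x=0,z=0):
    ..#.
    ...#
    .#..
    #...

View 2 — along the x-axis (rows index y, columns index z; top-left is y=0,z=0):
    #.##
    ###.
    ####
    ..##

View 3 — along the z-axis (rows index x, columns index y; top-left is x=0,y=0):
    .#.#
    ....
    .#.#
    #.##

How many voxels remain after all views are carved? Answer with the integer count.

|visual hull| = 5

start: 4×4×4 = 64 voxels
[1] y-view keeps 4 columns → grid now 16
[2] x-view keeps 12 columns → grid now 12
[3] z-view keeps 7 columns → grid now 5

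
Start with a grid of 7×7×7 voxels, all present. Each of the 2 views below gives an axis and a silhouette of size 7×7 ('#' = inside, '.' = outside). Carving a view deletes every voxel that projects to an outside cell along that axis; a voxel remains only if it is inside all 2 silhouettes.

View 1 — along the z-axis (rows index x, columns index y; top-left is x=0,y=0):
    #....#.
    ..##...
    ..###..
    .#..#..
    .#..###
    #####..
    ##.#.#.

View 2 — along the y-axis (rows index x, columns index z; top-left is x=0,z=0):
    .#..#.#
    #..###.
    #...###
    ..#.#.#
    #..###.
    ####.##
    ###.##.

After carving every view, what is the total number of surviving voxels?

98 voxels

before carving: 343 voxels (7×7×7)
carve view 1 (along z, XY-mask fill 22/49): 154 voxels remain
carve view 2 (along y, XZ-mask fill 29/49): 98 voxels remain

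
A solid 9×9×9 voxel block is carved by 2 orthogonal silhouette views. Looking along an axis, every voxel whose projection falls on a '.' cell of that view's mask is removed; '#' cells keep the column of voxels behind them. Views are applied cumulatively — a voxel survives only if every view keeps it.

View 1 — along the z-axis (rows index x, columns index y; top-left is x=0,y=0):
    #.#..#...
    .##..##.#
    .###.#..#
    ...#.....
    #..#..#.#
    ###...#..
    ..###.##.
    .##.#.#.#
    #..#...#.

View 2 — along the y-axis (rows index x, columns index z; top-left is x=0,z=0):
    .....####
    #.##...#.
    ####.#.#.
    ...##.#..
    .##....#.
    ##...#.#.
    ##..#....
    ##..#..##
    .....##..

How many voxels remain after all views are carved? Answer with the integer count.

start: 9×9×9 = 729 voxels
carve view 1 (along z, XY-mask fill 35/81): 315 voxels remain
carve view 2 (along y, XZ-mask fill 34/81): 139 voxels remain

139 voxels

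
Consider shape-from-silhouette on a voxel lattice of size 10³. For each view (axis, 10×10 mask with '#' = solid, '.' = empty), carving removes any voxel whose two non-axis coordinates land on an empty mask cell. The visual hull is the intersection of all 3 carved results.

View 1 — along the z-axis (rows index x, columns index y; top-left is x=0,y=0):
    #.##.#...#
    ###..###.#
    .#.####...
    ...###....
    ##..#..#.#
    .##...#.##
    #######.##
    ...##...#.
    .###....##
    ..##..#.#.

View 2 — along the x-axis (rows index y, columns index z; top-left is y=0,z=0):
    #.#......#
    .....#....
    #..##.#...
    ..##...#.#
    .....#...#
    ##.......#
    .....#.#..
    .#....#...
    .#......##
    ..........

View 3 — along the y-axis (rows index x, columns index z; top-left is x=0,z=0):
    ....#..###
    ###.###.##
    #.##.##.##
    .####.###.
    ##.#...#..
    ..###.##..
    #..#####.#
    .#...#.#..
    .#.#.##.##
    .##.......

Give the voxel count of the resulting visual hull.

|visual hull| = 67

full grid |V| = 1000
  1. axis=2 (XY plane), |mask|=51  ⇒  voxels=510
  2. axis=0 (YZ plane), |mask|=24  ⇒  voxels=124
  3. axis=1 (XZ plane), |mask|=53  ⇒  voxels=67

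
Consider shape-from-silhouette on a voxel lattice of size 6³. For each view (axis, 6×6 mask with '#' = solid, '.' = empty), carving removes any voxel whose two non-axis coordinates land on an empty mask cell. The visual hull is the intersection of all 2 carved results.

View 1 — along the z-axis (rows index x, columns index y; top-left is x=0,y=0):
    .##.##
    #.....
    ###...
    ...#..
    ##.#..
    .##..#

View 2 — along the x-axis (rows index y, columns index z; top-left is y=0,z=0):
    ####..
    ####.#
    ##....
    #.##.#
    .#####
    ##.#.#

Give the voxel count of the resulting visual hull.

remaining voxels: 59

start: 6×6×6 = 216 voxels
after view 1 [z-axis, 15 of 36 cells solid] → remaining = 90
after view 2 [x-axis, 24 of 36 cells solid] → remaining = 59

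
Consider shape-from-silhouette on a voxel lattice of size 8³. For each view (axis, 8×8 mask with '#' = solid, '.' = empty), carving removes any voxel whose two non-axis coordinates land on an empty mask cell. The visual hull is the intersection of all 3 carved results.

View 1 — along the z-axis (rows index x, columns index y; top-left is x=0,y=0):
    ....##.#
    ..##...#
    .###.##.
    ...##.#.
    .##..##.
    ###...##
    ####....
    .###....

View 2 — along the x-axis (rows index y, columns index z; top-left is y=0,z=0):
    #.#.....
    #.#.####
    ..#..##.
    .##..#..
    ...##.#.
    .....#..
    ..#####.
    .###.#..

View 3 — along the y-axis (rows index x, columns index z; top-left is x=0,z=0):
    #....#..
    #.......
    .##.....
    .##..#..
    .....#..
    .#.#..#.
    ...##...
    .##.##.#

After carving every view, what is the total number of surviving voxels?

|visual hull| = 32

full grid |V| = 512
after view 1 [z-axis, 30 of 64 cells solid] → remaining = 240
after view 2 [x-axis, 27 of 64 cells solid] → remaining = 108
after view 3 [y-axis, 19 of 64 cells solid] → remaining = 32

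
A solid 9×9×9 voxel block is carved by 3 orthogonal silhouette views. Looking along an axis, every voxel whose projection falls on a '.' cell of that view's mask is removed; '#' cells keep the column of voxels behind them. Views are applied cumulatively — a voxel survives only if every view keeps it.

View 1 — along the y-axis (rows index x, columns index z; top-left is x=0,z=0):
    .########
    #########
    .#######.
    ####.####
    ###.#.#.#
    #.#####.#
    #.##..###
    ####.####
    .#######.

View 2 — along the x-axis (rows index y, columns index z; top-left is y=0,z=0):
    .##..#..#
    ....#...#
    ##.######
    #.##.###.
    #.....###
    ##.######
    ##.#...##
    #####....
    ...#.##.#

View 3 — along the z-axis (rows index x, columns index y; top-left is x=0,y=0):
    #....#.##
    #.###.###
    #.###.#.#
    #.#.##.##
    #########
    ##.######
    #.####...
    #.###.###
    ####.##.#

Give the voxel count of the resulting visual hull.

initial block: 9^3 = 729
after view 1 [y-axis, 66 of 81 cells solid] → remaining = 594
after view 2 [x-axis, 46 of 81 cells solid] → remaining = 334
after view 3 [z-axis, 59 of 81 cells solid] → remaining = 249

voxel count = 249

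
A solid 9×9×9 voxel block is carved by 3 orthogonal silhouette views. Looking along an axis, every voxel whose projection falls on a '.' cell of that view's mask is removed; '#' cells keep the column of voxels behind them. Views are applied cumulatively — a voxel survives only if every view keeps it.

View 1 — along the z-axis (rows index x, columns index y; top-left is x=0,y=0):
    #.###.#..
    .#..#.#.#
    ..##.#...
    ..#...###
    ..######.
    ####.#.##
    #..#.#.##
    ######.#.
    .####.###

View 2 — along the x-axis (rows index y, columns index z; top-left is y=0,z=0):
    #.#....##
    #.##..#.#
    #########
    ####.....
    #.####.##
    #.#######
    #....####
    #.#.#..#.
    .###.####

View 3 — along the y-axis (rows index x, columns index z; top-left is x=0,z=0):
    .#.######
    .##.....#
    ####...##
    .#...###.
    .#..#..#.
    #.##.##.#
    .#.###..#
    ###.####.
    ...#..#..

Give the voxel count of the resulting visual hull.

before carving: 729 voxels (9×9×9)
  1. axis=2 (XY plane), |mask|=48  ⇒  voxels=432
  2. axis=0 (YZ plane), |mask|=53  ⇒  voxels=286
  3. axis=1 (XZ plane), |mask|=43  ⇒  voxels=148

|visual hull| = 148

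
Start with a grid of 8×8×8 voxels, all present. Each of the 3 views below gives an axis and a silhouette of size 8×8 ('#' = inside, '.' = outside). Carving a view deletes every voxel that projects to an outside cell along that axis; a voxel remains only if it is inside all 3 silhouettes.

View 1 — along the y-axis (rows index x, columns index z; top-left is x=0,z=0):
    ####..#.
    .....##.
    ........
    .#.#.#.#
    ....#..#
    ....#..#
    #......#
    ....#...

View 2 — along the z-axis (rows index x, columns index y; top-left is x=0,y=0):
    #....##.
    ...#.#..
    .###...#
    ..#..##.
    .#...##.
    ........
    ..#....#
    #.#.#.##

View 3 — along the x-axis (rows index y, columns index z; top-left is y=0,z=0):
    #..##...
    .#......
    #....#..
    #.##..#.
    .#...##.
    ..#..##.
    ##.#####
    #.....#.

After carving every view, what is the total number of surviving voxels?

start: 8×8×8 = 512 voxels
[1] y-view keeps 18 columns → grid now 144
[2] z-view keeps 22 columns → grid now 46
[3] x-view keeps 25 columns → grid now 23

remaining voxels: 23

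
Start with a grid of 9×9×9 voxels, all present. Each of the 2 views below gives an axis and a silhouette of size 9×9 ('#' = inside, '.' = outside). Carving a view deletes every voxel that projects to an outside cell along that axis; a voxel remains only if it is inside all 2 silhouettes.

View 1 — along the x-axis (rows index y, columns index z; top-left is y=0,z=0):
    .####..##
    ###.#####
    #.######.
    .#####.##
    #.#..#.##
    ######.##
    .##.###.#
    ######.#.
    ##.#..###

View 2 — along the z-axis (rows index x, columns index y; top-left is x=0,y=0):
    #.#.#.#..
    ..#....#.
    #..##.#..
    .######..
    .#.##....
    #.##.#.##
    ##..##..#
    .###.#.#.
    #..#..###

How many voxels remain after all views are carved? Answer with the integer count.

|visual hull| = 266

before carving: 729 voxels (9×9×9)
  1. axis=0 (YZ plane), |mask|=60  ⇒  voxels=540
  2. axis=2 (XY plane), |mask|=40  ⇒  voxels=266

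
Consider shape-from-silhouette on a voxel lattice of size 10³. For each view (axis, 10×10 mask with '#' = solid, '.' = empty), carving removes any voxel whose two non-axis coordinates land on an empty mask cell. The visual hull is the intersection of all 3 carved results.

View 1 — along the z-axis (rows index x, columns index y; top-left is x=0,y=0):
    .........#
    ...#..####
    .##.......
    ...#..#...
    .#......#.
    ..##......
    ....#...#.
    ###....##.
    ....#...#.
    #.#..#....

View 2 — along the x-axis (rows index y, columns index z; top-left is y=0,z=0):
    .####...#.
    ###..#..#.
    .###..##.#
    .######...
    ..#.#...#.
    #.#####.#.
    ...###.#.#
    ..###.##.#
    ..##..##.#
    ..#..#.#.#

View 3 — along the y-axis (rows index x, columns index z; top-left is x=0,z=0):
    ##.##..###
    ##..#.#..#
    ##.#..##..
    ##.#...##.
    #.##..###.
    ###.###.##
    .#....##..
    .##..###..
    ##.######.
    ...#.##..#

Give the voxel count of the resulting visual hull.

remaining voxels: 68

full grid |V| = 1000
  1. axis=2 (XY plane), |mask|=26  ⇒  voxels=260
  2. axis=0 (YZ plane), |mask|=52  ⇒  voxels=135
  3. axis=1 (XZ plane), |mask|=56  ⇒  voxels=68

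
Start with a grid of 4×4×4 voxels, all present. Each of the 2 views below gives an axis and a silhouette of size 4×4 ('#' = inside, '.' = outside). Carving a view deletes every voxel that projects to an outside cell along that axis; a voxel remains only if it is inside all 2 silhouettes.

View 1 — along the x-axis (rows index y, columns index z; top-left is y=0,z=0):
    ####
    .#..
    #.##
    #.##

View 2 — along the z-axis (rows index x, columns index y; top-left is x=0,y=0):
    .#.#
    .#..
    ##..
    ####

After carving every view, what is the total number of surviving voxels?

full grid |V| = 64
after view 1 [x-axis, 11 of 16 cells solid] → remaining = 44
after view 2 [z-axis, 9 of 16 cells solid] → remaining = 21

|visual hull| = 21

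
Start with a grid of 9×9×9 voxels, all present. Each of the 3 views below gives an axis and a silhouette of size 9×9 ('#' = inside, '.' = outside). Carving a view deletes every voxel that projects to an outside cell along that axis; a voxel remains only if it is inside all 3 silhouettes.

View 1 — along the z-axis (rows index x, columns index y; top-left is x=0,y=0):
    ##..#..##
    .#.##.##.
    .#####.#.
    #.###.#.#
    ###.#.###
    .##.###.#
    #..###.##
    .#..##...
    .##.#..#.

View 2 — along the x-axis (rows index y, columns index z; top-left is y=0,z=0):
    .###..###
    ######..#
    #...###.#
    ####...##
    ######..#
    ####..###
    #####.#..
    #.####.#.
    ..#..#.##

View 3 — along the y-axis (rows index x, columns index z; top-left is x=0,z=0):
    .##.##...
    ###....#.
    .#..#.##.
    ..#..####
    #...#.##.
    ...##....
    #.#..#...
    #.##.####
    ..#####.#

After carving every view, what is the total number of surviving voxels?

|visual hull| = 134

full grid |V| = 729
  1. axis=2 (XY plane), |mask|=48  ⇒  voxels=432
  2. axis=0 (YZ plane), |mask|=54  ⇒  voxels=293
  3. axis=1 (XZ plane), |mask|=39  ⇒  voxels=134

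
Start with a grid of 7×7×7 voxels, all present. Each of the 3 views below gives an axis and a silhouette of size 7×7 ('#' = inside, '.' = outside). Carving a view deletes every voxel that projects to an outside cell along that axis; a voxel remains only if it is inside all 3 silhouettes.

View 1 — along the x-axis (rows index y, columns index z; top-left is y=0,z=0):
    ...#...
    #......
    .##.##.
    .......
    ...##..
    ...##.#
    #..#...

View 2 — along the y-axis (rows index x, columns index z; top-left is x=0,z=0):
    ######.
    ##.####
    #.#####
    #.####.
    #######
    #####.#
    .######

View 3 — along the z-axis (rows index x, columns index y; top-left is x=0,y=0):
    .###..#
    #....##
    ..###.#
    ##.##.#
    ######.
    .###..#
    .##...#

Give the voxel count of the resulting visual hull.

before carving: 343 voxels (7×7×7)
[1] x-view keeps 13 columns → grid now 91
[2] y-view keeps 42 columns → grid now 83
[3] z-view keeps 29 columns → grid now 48

remaining voxels: 48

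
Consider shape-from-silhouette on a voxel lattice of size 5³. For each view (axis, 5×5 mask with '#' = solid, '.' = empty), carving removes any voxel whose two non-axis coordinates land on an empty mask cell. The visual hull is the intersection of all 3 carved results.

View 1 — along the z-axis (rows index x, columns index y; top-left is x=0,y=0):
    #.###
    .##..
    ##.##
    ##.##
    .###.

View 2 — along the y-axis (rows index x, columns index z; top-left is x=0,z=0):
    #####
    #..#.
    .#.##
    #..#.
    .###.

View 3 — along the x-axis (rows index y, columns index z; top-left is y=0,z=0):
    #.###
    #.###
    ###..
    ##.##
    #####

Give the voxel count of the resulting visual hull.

|visual hull| = 43

before carving: 125 voxels (5×5×5)
  1. axis=2 (XY plane), |mask|=17  ⇒  voxels=85
  2. axis=1 (XZ plane), |mask|=15  ⇒  voxels=53
  3. axis=0 (YZ plane), |mask|=20  ⇒  voxels=43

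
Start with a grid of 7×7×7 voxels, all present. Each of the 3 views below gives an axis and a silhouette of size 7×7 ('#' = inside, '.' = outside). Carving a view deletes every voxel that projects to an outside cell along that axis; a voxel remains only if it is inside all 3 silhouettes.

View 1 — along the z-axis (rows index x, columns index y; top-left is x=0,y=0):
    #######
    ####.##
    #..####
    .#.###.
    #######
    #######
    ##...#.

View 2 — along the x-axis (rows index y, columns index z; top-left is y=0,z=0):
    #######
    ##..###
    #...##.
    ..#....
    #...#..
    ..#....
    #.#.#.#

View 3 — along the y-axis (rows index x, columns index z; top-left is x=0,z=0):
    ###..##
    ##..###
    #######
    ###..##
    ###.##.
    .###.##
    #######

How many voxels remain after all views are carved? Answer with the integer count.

remaining voxels: 100

full grid |V| = 343
carve view 1 (along z, XY-mask fill 39/49): 273 voxels remain
carve view 2 (along x, YZ-mask fill 23/49): 127 voxels remain
carve view 3 (along y, XZ-mask fill 39/49): 100 voxels remain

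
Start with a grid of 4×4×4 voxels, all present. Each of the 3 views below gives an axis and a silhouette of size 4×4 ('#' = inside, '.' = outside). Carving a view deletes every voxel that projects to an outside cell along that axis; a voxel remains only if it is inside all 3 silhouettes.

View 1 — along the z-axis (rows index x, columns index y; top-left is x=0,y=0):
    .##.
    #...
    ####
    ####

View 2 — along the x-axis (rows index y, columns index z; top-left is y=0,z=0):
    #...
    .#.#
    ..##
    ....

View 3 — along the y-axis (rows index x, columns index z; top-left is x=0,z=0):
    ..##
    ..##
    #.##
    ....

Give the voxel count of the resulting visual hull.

voxel count = 7

start: 4×4×4 = 64 voxels
carve view 1 (along z, XY-mask fill 11/16): 44 voxels remain
carve view 2 (along x, YZ-mask fill 5/16): 15 voxels remain
carve view 3 (along y, XZ-mask fill 7/16): 7 voxels remain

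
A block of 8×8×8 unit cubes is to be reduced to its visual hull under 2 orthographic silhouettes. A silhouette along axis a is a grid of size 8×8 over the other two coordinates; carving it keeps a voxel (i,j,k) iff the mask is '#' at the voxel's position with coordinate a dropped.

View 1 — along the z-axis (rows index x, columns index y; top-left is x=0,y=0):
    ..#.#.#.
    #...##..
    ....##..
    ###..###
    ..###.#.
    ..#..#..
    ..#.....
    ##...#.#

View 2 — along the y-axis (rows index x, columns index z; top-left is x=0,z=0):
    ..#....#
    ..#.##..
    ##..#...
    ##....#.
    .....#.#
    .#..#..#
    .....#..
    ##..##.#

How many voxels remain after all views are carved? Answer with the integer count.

start: 8×8×8 = 512 voxels
after view 1 [z-axis, 25 of 64 cells solid] → remaining = 200
after view 2 [y-axis, 22 of 64 cells solid] → remaining = 74

voxel count = 74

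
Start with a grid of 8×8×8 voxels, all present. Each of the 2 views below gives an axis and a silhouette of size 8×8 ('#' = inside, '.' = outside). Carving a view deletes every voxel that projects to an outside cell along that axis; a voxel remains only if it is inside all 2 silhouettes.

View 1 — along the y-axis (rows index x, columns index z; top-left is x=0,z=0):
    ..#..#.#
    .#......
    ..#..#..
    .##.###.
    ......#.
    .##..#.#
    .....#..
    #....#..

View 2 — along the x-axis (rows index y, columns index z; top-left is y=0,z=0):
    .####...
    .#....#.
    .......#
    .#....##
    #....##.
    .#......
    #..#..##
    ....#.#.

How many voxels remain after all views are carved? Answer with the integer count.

before carving: 512 voxels (8×8×8)
carve view 1 (along y, XZ-mask fill 19/64): 152 voxels remain
carve view 2 (along x, YZ-mask fill 20/64): 42 voxels remain

voxel count = 42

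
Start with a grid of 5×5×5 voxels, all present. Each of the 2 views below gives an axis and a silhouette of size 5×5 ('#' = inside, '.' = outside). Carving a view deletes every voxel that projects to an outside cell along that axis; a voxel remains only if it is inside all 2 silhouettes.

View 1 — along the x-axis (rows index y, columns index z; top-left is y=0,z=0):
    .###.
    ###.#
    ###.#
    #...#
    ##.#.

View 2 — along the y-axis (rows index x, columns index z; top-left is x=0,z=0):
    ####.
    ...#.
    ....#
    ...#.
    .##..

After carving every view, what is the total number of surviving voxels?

start: 5×5×5 = 125 voxels
after view 1 [x-axis, 16 of 25 cells solid] → remaining = 80
after view 2 [y-axis, 9 of 25 cells solid] → remaining = 27

remaining voxels: 27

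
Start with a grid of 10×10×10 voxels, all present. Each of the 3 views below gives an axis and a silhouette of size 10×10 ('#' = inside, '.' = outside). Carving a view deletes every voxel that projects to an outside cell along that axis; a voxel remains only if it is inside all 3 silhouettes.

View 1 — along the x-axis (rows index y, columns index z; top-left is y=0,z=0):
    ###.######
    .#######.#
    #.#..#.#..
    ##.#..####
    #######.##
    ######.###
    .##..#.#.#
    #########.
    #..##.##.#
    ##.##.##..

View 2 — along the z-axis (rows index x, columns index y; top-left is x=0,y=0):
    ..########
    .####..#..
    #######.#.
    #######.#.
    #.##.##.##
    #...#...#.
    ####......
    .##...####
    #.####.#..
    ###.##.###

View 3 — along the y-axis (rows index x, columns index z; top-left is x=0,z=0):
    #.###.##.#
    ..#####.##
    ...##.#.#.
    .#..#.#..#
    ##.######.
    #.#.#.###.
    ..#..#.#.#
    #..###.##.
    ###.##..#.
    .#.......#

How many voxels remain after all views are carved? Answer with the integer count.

full grid |V| = 1000
V1 x: intersect with YZ mask (72 set) -- 720 left
V2 z: intersect with XY mask (63 set) -- 449 left
V3 y: intersect with XZ mask (54 set) -- 236 left

voxel count = 236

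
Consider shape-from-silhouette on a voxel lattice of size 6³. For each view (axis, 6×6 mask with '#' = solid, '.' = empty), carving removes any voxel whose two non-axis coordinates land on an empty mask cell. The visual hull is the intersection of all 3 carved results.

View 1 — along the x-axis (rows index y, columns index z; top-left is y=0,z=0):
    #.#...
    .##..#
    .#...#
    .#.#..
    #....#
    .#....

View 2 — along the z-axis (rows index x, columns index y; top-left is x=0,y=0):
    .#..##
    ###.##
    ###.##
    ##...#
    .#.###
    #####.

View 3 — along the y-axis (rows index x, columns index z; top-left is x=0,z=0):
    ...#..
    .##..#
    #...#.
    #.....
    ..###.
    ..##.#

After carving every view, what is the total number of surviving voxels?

voxel count = 19

before carving: 216 voxels (6×6×6)
after view 1 [x-axis, 12 of 36 cells solid] → remaining = 72
after view 2 [z-axis, 25 of 36 cells solid] → remaining = 51
after view 3 [y-axis, 13 of 36 cells solid] → remaining = 19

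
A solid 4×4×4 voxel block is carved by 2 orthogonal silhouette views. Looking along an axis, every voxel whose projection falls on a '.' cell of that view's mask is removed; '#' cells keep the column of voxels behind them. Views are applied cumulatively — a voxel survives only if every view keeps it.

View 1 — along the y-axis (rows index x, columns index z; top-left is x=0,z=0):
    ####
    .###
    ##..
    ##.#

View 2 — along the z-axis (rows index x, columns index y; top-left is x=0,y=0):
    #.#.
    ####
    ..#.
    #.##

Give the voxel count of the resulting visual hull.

start: 4×4×4 = 64 voxels
step 1: project along y, AND mask (12/16) → |grid| = 48
step 2: project along z, AND mask (10/16) → |grid| = 31

31 voxels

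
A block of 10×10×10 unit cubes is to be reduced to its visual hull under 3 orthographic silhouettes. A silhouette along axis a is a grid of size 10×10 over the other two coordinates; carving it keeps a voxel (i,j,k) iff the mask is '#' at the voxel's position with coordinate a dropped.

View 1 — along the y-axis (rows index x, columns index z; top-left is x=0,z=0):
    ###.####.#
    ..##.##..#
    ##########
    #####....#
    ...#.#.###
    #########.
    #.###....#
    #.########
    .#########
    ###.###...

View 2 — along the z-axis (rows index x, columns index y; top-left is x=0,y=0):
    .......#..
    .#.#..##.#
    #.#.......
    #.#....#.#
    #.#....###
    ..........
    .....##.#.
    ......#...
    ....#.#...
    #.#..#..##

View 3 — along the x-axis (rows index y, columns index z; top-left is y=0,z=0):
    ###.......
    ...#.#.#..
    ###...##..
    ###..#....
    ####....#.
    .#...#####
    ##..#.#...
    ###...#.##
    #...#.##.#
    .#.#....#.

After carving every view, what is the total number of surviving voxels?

full grid |V| = 1000
[1] y-view keeps 72 columns → grid now 720
[2] z-view keeps 28 columns → grid now 174
[3] x-view keeps 44 columns → grid now 71

voxel count = 71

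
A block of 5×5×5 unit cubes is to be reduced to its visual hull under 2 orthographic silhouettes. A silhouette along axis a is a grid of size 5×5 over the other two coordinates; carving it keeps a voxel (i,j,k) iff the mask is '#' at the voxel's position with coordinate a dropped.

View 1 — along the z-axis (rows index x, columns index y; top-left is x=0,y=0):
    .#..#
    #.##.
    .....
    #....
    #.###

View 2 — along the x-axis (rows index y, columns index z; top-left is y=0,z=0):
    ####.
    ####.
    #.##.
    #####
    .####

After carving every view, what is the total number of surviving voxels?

start: 5×5×5 = 125 voxels
[1] z-view keeps 10 columns → grid now 50
[2] x-view keeps 20 columns → grid now 40

voxel count = 40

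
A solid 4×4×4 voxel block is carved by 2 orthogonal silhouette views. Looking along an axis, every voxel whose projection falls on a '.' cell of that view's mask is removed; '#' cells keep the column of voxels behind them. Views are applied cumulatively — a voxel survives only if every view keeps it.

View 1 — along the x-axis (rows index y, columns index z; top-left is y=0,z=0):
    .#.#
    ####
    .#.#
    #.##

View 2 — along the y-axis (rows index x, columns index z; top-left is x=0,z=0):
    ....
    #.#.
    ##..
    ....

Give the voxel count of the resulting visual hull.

full grid |V| = 64
step 1: project along x, AND mask (11/16) → |grid| = 44
step 2: project along y, AND mask (4/16) → |grid| = 9

|visual hull| = 9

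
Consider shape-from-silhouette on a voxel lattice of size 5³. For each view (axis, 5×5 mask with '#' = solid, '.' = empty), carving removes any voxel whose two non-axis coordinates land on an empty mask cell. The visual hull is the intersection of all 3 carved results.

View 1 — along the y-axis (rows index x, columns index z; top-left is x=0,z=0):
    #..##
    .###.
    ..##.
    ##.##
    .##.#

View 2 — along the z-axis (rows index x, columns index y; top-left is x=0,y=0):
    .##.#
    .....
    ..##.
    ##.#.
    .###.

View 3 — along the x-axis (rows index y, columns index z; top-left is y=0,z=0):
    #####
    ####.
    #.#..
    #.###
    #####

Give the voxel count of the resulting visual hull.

initial block: 5^3 = 125
[1] y-view keeps 15 columns → grid now 75
[2] z-view keeps 11 columns → grid now 34
[3] x-view keeps 20 columns → grid now 24

|visual hull| = 24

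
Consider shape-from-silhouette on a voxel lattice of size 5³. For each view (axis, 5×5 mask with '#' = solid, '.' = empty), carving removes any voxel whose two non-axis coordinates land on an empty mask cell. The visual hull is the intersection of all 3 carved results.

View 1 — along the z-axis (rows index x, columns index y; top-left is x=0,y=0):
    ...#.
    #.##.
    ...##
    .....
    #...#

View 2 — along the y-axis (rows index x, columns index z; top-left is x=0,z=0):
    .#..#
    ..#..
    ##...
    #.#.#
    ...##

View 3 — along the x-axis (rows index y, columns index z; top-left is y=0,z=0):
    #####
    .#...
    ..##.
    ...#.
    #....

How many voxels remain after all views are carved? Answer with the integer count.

remaining voxels: 5

start: 5×5×5 = 125 voxels
V1 z: intersect with XY mask (8 set) -- 40 left
V2 y: intersect with XZ mask (10 set) -- 13 left
V3 x: intersect with YZ mask (10 set) -- 5 left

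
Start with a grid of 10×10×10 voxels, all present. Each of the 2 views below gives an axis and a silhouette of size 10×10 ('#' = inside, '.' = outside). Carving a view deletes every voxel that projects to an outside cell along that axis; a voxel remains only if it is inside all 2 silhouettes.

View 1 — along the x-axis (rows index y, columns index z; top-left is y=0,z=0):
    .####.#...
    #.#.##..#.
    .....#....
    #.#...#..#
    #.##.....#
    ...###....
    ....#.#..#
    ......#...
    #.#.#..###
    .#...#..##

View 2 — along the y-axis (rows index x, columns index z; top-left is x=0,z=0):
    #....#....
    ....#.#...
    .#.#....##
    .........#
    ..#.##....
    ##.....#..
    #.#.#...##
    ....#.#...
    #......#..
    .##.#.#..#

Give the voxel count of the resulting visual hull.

full grid |V| = 1000
  1. axis=0 (YZ plane), |mask|=36  ⇒  voxels=360
  2. axis=1 (XZ plane), |mask|=29  ⇒  voxels=113

|visual hull| = 113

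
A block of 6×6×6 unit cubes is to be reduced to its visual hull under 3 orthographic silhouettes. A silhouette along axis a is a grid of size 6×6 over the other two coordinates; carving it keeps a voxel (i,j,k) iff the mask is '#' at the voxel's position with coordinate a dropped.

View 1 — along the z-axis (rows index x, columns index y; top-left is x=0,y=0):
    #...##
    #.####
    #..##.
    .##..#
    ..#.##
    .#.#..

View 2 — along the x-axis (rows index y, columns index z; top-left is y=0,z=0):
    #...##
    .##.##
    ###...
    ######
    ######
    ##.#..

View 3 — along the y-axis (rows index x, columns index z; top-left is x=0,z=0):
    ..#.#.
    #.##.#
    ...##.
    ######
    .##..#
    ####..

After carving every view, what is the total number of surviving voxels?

44 voxels

before carving: 216 voxels (6×6×6)
after view 1 [z-axis, 19 of 36 cells solid] → remaining = 114
after view 2 [x-axis, 25 of 36 cells solid] → remaining = 80
after view 3 [y-axis, 21 of 36 cells solid] → remaining = 44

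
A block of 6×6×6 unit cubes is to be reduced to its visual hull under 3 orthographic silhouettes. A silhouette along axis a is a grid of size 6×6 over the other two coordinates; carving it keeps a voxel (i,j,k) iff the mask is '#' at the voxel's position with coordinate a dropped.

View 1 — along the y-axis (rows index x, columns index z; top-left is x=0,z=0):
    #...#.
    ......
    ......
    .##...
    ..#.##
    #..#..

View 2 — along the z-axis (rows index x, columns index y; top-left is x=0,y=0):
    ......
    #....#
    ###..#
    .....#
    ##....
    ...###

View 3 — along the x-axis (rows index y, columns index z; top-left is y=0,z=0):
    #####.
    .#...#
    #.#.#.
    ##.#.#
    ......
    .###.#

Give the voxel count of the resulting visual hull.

start: 6×6×6 = 216 voxels
V1 y: intersect with XZ mask (9 set) -- 54 left
V2 z: intersect with XY mask (12 set) -- 14 left
V3 x: intersect with YZ mask (18 set) -- 8 left

8 voxels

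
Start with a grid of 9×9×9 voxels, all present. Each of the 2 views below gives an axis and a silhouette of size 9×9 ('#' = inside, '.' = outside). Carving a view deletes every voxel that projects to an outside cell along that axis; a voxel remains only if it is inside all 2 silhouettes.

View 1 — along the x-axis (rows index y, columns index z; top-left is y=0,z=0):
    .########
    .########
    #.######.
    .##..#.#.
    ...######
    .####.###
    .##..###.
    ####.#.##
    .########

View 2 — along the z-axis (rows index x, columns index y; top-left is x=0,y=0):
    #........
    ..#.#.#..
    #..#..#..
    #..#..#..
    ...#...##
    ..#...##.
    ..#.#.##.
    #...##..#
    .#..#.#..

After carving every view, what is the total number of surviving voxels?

171 voxels

initial block: 9^3 = 729
V1 x: intersect with YZ mask (60 set) -- 540 left
V2 z: intersect with XY mask (27 set) -- 171 left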